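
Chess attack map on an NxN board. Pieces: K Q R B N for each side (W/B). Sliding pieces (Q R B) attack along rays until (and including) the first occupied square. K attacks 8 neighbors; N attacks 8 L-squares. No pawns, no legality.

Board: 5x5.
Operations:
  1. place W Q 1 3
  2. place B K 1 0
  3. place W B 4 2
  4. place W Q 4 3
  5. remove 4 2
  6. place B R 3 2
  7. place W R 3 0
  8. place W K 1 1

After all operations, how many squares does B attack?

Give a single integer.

Answer: 13

Derivation:
Op 1: place WQ@(1,3)
Op 2: place BK@(1,0)
Op 3: place WB@(4,2)
Op 4: place WQ@(4,3)
Op 5: remove (4,2)
Op 6: place BR@(3,2)
Op 7: place WR@(3,0)
Op 8: place WK@(1,1)
Per-piece attacks for B:
  BK@(1,0): attacks (1,1) (2,0) (0,0) (2,1) (0,1)
  BR@(3,2): attacks (3,3) (3,4) (3,1) (3,0) (4,2) (2,2) (1,2) (0,2) [ray(0,-1) blocked at (3,0)]
Union (13 distinct): (0,0) (0,1) (0,2) (1,1) (1,2) (2,0) (2,1) (2,2) (3,0) (3,1) (3,3) (3,4) (4,2)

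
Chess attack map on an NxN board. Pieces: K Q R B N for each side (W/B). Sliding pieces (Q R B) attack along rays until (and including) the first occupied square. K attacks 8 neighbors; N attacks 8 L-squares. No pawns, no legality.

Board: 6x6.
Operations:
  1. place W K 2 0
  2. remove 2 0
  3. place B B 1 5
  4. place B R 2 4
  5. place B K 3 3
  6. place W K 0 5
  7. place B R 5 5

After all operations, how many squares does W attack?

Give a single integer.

Answer: 3

Derivation:
Op 1: place WK@(2,0)
Op 2: remove (2,0)
Op 3: place BB@(1,5)
Op 4: place BR@(2,4)
Op 5: place BK@(3,3)
Op 6: place WK@(0,5)
Op 7: place BR@(5,5)
Per-piece attacks for W:
  WK@(0,5): attacks (0,4) (1,5) (1,4)
Union (3 distinct): (0,4) (1,4) (1,5)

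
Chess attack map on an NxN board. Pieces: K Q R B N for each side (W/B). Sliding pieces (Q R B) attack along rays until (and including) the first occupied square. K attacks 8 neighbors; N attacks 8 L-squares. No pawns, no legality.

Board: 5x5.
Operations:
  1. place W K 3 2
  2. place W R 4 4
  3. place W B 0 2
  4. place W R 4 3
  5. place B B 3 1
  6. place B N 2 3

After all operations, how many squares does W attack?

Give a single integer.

Answer: 17

Derivation:
Op 1: place WK@(3,2)
Op 2: place WR@(4,4)
Op 3: place WB@(0,2)
Op 4: place WR@(4,3)
Op 5: place BB@(3,1)
Op 6: place BN@(2,3)
Per-piece attacks for W:
  WB@(0,2): attacks (1,3) (2,4) (1,1) (2,0)
  WK@(3,2): attacks (3,3) (3,1) (4,2) (2,2) (4,3) (4,1) (2,3) (2,1)
  WR@(4,3): attacks (4,4) (4,2) (4,1) (4,0) (3,3) (2,3) [ray(0,1) blocked at (4,4); ray(-1,0) blocked at (2,3)]
  WR@(4,4): attacks (4,3) (3,4) (2,4) (1,4) (0,4) [ray(0,-1) blocked at (4,3)]
Union (17 distinct): (0,4) (1,1) (1,3) (1,4) (2,0) (2,1) (2,2) (2,3) (2,4) (3,1) (3,3) (3,4) (4,0) (4,1) (4,2) (4,3) (4,4)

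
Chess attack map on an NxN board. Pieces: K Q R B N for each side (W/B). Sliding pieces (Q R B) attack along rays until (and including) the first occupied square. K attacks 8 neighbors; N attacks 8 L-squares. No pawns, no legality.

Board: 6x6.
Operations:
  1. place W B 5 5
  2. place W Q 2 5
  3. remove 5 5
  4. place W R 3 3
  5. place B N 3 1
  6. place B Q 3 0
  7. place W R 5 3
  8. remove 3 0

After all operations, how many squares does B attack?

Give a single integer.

Answer: 6

Derivation:
Op 1: place WB@(5,5)
Op 2: place WQ@(2,5)
Op 3: remove (5,5)
Op 4: place WR@(3,3)
Op 5: place BN@(3,1)
Op 6: place BQ@(3,0)
Op 7: place WR@(5,3)
Op 8: remove (3,0)
Per-piece attacks for B:
  BN@(3,1): attacks (4,3) (5,2) (2,3) (1,2) (5,0) (1,0)
Union (6 distinct): (1,0) (1,2) (2,3) (4,3) (5,0) (5,2)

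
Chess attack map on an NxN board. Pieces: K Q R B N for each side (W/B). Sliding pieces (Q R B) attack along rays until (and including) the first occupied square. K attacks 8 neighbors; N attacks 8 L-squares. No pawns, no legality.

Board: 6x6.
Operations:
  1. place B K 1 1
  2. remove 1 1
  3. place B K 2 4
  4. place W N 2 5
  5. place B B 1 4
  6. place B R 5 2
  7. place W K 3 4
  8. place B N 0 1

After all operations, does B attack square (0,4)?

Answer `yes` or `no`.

Answer: no

Derivation:
Op 1: place BK@(1,1)
Op 2: remove (1,1)
Op 3: place BK@(2,4)
Op 4: place WN@(2,5)
Op 5: place BB@(1,4)
Op 6: place BR@(5,2)
Op 7: place WK@(3,4)
Op 8: place BN@(0,1)
Per-piece attacks for B:
  BN@(0,1): attacks (1,3) (2,2) (2,0)
  BB@(1,4): attacks (2,5) (2,3) (3,2) (4,1) (5,0) (0,5) (0,3) [ray(1,1) blocked at (2,5)]
  BK@(2,4): attacks (2,5) (2,3) (3,4) (1,4) (3,5) (3,3) (1,5) (1,3)
  BR@(5,2): attacks (5,3) (5,4) (5,5) (5,1) (5,0) (4,2) (3,2) (2,2) (1,2) (0,2)
B attacks (0,4): no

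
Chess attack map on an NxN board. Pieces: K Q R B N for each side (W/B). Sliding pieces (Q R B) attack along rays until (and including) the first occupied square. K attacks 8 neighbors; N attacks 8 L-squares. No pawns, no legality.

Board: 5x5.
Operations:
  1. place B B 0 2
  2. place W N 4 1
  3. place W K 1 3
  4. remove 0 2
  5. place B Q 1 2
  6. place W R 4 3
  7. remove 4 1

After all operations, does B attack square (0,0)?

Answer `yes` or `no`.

Answer: no

Derivation:
Op 1: place BB@(0,2)
Op 2: place WN@(4,1)
Op 3: place WK@(1,3)
Op 4: remove (0,2)
Op 5: place BQ@(1,2)
Op 6: place WR@(4,3)
Op 7: remove (4,1)
Per-piece attacks for B:
  BQ@(1,2): attacks (1,3) (1,1) (1,0) (2,2) (3,2) (4,2) (0,2) (2,3) (3,4) (2,1) (3,0) (0,3) (0,1) [ray(0,1) blocked at (1,3)]
B attacks (0,0): no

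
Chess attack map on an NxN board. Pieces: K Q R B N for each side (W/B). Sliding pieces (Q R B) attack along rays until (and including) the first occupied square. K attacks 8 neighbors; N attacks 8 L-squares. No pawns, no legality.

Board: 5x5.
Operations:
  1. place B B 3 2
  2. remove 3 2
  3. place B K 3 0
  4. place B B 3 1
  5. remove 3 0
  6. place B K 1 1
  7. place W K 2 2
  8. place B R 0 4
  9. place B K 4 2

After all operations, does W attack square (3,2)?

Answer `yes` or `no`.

Op 1: place BB@(3,2)
Op 2: remove (3,2)
Op 3: place BK@(3,0)
Op 4: place BB@(3,1)
Op 5: remove (3,0)
Op 6: place BK@(1,1)
Op 7: place WK@(2,2)
Op 8: place BR@(0,4)
Op 9: place BK@(4,2)
Per-piece attacks for W:
  WK@(2,2): attacks (2,3) (2,1) (3,2) (1,2) (3,3) (3,1) (1,3) (1,1)
W attacks (3,2): yes

Answer: yes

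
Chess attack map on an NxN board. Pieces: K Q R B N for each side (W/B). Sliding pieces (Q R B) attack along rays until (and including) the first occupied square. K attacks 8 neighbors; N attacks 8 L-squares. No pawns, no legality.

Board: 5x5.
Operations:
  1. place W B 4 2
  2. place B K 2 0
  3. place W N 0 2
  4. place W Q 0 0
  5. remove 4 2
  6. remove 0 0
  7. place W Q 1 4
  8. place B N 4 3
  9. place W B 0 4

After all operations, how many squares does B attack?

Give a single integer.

Op 1: place WB@(4,2)
Op 2: place BK@(2,0)
Op 3: place WN@(0,2)
Op 4: place WQ@(0,0)
Op 5: remove (4,2)
Op 6: remove (0,0)
Op 7: place WQ@(1,4)
Op 8: place BN@(4,3)
Op 9: place WB@(0,4)
Per-piece attacks for B:
  BK@(2,0): attacks (2,1) (3,0) (1,0) (3,1) (1,1)
  BN@(4,3): attacks (2,4) (3,1) (2,2)
Union (7 distinct): (1,0) (1,1) (2,1) (2,2) (2,4) (3,0) (3,1)

Answer: 7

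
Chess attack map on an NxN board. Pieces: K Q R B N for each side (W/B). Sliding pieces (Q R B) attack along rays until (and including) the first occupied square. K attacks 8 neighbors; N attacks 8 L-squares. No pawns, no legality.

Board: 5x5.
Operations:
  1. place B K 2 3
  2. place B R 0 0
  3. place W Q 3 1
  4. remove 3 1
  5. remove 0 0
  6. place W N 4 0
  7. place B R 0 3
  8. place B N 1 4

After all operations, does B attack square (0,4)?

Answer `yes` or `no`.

Answer: yes

Derivation:
Op 1: place BK@(2,3)
Op 2: place BR@(0,0)
Op 3: place WQ@(3,1)
Op 4: remove (3,1)
Op 5: remove (0,0)
Op 6: place WN@(4,0)
Op 7: place BR@(0,3)
Op 8: place BN@(1,4)
Per-piece attacks for B:
  BR@(0,3): attacks (0,4) (0,2) (0,1) (0,0) (1,3) (2,3) [ray(1,0) blocked at (2,3)]
  BN@(1,4): attacks (2,2) (3,3) (0,2)
  BK@(2,3): attacks (2,4) (2,2) (3,3) (1,3) (3,4) (3,2) (1,4) (1,2)
B attacks (0,4): yes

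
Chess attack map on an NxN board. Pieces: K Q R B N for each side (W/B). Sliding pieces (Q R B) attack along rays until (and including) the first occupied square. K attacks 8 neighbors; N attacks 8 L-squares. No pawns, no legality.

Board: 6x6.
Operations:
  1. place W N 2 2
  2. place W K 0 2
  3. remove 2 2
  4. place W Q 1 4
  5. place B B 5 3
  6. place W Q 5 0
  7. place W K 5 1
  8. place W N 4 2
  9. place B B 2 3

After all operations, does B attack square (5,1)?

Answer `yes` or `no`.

Answer: no

Derivation:
Op 1: place WN@(2,2)
Op 2: place WK@(0,2)
Op 3: remove (2,2)
Op 4: place WQ@(1,4)
Op 5: place BB@(5,3)
Op 6: place WQ@(5,0)
Op 7: place WK@(5,1)
Op 8: place WN@(4,2)
Op 9: place BB@(2,3)
Per-piece attacks for B:
  BB@(2,3): attacks (3,4) (4,5) (3,2) (4,1) (5,0) (1,4) (1,2) (0,1) [ray(1,-1) blocked at (5,0); ray(-1,1) blocked at (1,4)]
  BB@(5,3): attacks (4,4) (3,5) (4,2) [ray(-1,-1) blocked at (4,2)]
B attacks (5,1): no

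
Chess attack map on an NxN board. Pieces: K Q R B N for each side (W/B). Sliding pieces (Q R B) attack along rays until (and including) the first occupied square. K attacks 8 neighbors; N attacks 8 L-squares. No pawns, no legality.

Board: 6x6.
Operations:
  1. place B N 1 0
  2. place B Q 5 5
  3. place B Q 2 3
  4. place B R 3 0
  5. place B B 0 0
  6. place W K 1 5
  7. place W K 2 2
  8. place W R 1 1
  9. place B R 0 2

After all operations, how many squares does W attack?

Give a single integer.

Op 1: place BN@(1,0)
Op 2: place BQ@(5,5)
Op 3: place BQ@(2,3)
Op 4: place BR@(3,0)
Op 5: place BB@(0,0)
Op 6: place WK@(1,5)
Op 7: place WK@(2,2)
Op 8: place WR@(1,1)
Op 9: place BR@(0,2)
Per-piece attacks for W:
  WR@(1,1): attacks (1,2) (1,3) (1,4) (1,5) (1,0) (2,1) (3,1) (4,1) (5,1) (0,1) [ray(0,1) blocked at (1,5); ray(0,-1) blocked at (1,0)]
  WK@(1,5): attacks (1,4) (2,5) (0,5) (2,4) (0,4)
  WK@(2,2): attacks (2,3) (2,1) (3,2) (1,2) (3,3) (3,1) (1,3) (1,1)
Union (18 distinct): (0,1) (0,4) (0,5) (1,0) (1,1) (1,2) (1,3) (1,4) (1,5) (2,1) (2,3) (2,4) (2,5) (3,1) (3,2) (3,3) (4,1) (5,1)

Answer: 18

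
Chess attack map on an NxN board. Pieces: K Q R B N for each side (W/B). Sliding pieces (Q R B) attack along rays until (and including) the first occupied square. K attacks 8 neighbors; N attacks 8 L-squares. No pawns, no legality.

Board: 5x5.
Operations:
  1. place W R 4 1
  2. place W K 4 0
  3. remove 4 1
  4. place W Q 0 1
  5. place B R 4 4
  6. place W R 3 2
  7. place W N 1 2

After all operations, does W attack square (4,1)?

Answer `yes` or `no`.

Op 1: place WR@(4,1)
Op 2: place WK@(4,0)
Op 3: remove (4,1)
Op 4: place WQ@(0,1)
Op 5: place BR@(4,4)
Op 6: place WR@(3,2)
Op 7: place WN@(1,2)
Per-piece attacks for W:
  WQ@(0,1): attacks (0,2) (0,3) (0,4) (0,0) (1,1) (2,1) (3,1) (4,1) (1,2) (1,0) [ray(1,1) blocked at (1,2)]
  WN@(1,2): attacks (2,4) (3,3) (0,4) (2,0) (3,1) (0,0)
  WR@(3,2): attacks (3,3) (3,4) (3,1) (3,0) (4,2) (2,2) (1,2) [ray(-1,0) blocked at (1,2)]
  WK@(4,0): attacks (4,1) (3,0) (3,1)
W attacks (4,1): yes

Answer: yes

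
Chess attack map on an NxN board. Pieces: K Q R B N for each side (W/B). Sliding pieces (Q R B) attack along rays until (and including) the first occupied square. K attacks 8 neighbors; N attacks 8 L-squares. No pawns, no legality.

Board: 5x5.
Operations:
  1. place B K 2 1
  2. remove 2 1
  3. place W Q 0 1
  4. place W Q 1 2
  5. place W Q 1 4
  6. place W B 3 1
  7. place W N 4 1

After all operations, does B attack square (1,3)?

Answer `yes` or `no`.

Op 1: place BK@(2,1)
Op 2: remove (2,1)
Op 3: place WQ@(0,1)
Op 4: place WQ@(1,2)
Op 5: place WQ@(1,4)
Op 6: place WB@(3,1)
Op 7: place WN@(4,1)
Per-piece attacks for B:
B attacks (1,3): no

Answer: no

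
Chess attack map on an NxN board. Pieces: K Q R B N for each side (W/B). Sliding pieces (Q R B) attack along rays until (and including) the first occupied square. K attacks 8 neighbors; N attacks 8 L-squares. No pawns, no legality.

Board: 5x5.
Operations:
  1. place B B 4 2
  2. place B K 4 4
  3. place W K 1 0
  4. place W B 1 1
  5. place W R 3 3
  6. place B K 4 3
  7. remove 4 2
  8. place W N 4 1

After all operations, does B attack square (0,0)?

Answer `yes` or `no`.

Op 1: place BB@(4,2)
Op 2: place BK@(4,4)
Op 3: place WK@(1,0)
Op 4: place WB@(1,1)
Op 5: place WR@(3,3)
Op 6: place BK@(4,3)
Op 7: remove (4,2)
Op 8: place WN@(4,1)
Per-piece attacks for B:
  BK@(4,3): attacks (4,4) (4,2) (3,3) (3,4) (3,2)
  BK@(4,4): attacks (4,3) (3,4) (3,3)
B attacks (0,0): no

Answer: no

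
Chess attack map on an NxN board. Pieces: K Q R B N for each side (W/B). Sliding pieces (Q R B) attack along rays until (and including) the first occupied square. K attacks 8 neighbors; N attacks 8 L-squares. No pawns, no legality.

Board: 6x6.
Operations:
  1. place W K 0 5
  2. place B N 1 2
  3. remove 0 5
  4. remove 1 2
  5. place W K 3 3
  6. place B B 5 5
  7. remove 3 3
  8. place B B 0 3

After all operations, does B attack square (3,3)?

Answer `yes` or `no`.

Answer: yes

Derivation:
Op 1: place WK@(0,5)
Op 2: place BN@(1,2)
Op 3: remove (0,5)
Op 4: remove (1,2)
Op 5: place WK@(3,3)
Op 6: place BB@(5,5)
Op 7: remove (3,3)
Op 8: place BB@(0,3)
Per-piece attacks for B:
  BB@(0,3): attacks (1,4) (2,5) (1,2) (2,1) (3,0)
  BB@(5,5): attacks (4,4) (3,3) (2,2) (1,1) (0,0)
B attacks (3,3): yes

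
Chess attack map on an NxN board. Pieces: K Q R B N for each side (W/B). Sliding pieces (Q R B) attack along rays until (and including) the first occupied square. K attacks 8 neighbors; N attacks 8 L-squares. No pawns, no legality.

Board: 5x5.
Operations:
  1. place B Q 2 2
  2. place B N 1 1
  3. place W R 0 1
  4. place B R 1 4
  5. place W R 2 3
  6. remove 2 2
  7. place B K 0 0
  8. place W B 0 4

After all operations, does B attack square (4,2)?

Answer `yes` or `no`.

Op 1: place BQ@(2,2)
Op 2: place BN@(1,1)
Op 3: place WR@(0,1)
Op 4: place BR@(1,4)
Op 5: place WR@(2,3)
Op 6: remove (2,2)
Op 7: place BK@(0,0)
Op 8: place WB@(0,4)
Per-piece attacks for B:
  BK@(0,0): attacks (0,1) (1,0) (1,1)
  BN@(1,1): attacks (2,3) (3,2) (0,3) (3,0)
  BR@(1,4): attacks (1,3) (1,2) (1,1) (2,4) (3,4) (4,4) (0,4) [ray(0,-1) blocked at (1,1); ray(-1,0) blocked at (0,4)]
B attacks (4,2): no

Answer: no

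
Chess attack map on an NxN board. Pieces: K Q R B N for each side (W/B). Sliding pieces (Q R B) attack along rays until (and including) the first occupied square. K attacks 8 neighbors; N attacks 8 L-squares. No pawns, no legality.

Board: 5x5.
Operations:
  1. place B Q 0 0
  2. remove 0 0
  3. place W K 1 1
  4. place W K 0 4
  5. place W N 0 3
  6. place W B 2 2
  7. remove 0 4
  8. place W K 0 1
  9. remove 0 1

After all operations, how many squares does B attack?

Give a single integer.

Answer: 0

Derivation:
Op 1: place BQ@(0,0)
Op 2: remove (0,0)
Op 3: place WK@(1,1)
Op 4: place WK@(0,4)
Op 5: place WN@(0,3)
Op 6: place WB@(2,2)
Op 7: remove (0,4)
Op 8: place WK@(0,1)
Op 9: remove (0,1)
Per-piece attacks for B:
Union (0 distinct): (none)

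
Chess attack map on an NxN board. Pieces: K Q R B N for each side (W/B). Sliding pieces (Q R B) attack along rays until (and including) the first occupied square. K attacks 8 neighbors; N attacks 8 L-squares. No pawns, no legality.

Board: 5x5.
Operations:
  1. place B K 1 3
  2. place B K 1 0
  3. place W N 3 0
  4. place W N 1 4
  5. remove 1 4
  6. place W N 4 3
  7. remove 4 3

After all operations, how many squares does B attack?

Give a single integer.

Answer: 13

Derivation:
Op 1: place BK@(1,3)
Op 2: place BK@(1,0)
Op 3: place WN@(3,0)
Op 4: place WN@(1,4)
Op 5: remove (1,4)
Op 6: place WN@(4,3)
Op 7: remove (4,3)
Per-piece attacks for B:
  BK@(1,0): attacks (1,1) (2,0) (0,0) (2,1) (0,1)
  BK@(1,3): attacks (1,4) (1,2) (2,3) (0,3) (2,4) (2,2) (0,4) (0,2)
Union (13 distinct): (0,0) (0,1) (0,2) (0,3) (0,4) (1,1) (1,2) (1,4) (2,0) (2,1) (2,2) (2,3) (2,4)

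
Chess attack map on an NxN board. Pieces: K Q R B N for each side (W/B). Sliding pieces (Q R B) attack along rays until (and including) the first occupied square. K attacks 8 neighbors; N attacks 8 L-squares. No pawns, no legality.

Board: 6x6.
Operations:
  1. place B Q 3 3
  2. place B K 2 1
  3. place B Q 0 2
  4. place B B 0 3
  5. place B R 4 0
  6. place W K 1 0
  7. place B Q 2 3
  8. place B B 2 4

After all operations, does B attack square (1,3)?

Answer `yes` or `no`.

Op 1: place BQ@(3,3)
Op 2: place BK@(2,1)
Op 3: place BQ@(0,2)
Op 4: place BB@(0,3)
Op 5: place BR@(4,0)
Op 6: place WK@(1,0)
Op 7: place BQ@(2,3)
Op 8: place BB@(2,4)
Per-piece attacks for B:
  BQ@(0,2): attacks (0,3) (0,1) (0,0) (1,2) (2,2) (3,2) (4,2) (5,2) (1,3) (2,4) (1,1) (2,0) [ray(0,1) blocked at (0,3); ray(1,1) blocked at (2,4)]
  BB@(0,3): attacks (1,4) (2,5) (1,2) (2,1) [ray(1,-1) blocked at (2,1)]
  BK@(2,1): attacks (2,2) (2,0) (3,1) (1,1) (3,2) (3,0) (1,2) (1,0)
  BQ@(2,3): attacks (2,4) (2,2) (2,1) (3,3) (1,3) (0,3) (3,4) (4,5) (3,2) (4,1) (5,0) (1,4) (0,5) (1,2) (0,1) [ray(0,1) blocked at (2,4); ray(0,-1) blocked at (2,1); ray(1,0) blocked at (3,3); ray(-1,0) blocked at (0,3)]
  BB@(2,4): attacks (3,5) (3,3) (1,5) (1,3) (0,2) [ray(1,-1) blocked at (3,3); ray(-1,-1) blocked at (0,2)]
  BQ@(3,3): attacks (3,4) (3,5) (3,2) (3,1) (3,0) (4,3) (5,3) (2,3) (4,4) (5,5) (4,2) (5,1) (2,4) (2,2) (1,1) (0,0) [ray(-1,0) blocked at (2,3); ray(-1,1) blocked at (2,4)]
  BR@(4,0): attacks (4,1) (4,2) (4,3) (4,4) (4,5) (5,0) (3,0) (2,0) (1,0) [ray(-1,0) blocked at (1,0)]
B attacks (1,3): yes

Answer: yes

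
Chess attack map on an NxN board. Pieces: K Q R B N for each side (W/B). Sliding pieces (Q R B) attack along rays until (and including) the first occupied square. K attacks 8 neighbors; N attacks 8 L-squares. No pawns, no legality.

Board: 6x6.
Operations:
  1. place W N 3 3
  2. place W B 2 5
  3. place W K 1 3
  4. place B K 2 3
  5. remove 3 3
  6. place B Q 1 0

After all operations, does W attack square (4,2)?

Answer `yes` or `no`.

Op 1: place WN@(3,3)
Op 2: place WB@(2,5)
Op 3: place WK@(1,3)
Op 4: place BK@(2,3)
Op 5: remove (3,3)
Op 6: place BQ@(1,0)
Per-piece attacks for W:
  WK@(1,3): attacks (1,4) (1,2) (2,3) (0,3) (2,4) (2,2) (0,4) (0,2)
  WB@(2,5): attacks (3,4) (4,3) (5,2) (1,4) (0,3)
W attacks (4,2): no

Answer: no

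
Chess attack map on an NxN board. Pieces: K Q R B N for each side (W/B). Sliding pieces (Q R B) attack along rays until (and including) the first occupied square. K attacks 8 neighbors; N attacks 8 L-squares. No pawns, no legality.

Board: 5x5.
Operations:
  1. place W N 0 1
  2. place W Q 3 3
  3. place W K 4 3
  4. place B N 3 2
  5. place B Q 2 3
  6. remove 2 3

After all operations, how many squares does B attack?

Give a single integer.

Answer: 6

Derivation:
Op 1: place WN@(0,1)
Op 2: place WQ@(3,3)
Op 3: place WK@(4,3)
Op 4: place BN@(3,2)
Op 5: place BQ@(2,3)
Op 6: remove (2,3)
Per-piece attacks for B:
  BN@(3,2): attacks (4,4) (2,4) (1,3) (4,0) (2,0) (1,1)
Union (6 distinct): (1,1) (1,3) (2,0) (2,4) (4,0) (4,4)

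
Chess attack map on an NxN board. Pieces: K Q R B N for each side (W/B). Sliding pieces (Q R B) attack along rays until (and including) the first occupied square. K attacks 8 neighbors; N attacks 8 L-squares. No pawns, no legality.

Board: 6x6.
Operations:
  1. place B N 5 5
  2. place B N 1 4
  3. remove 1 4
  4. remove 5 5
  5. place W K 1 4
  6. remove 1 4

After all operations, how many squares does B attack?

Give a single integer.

Op 1: place BN@(5,5)
Op 2: place BN@(1,4)
Op 3: remove (1,4)
Op 4: remove (5,5)
Op 5: place WK@(1,4)
Op 6: remove (1,4)
Per-piece attacks for B:
Union (0 distinct): (none)

Answer: 0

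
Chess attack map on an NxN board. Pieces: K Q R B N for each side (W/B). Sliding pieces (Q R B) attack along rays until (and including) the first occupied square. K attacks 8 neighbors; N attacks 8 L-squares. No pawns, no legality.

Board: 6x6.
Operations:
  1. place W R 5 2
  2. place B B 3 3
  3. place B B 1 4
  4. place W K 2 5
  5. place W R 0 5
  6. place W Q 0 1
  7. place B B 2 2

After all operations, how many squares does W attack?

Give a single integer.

Answer: 28

Derivation:
Op 1: place WR@(5,2)
Op 2: place BB@(3,3)
Op 3: place BB@(1,4)
Op 4: place WK@(2,5)
Op 5: place WR@(0,5)
Op 6: place WQ@(0,1)
Op 7: place BB@(2,2)
Per-piece attacks for W:
  WQ@(0,1): attacks (0,2) (0,3) (0,4) (0,5) (0,0) (1,1) (2,1) (3,1) (4,1) (5,1) (1,2) (2,3) (3,4) (4,5) (1,0) [ray(0,1) blocked at (0,5)]
  WR@(0,5): attacks (0,4) (0,3) (0,2) (0,1) (1,5) (2,5) [ray(0,-1) blocked at (0,1); ray(1,0) blocked at (2,5)]
  WK@(2,5): attacks (2,4) (3,5) (1,5) (3,4) (1,4)
  WR@(5,2): attacks (5,3) (5,4) (5,5) (5,1) (5,0) (4,2) (3,2) (2,2) [ray(-1,0) blocked at (2,2)]
Union (28 distinct): (0,0) (0,1) (0,2) (0,3) (0,4) (0,5) (1,0) (1,1) (1,2) (1,4) (1,5) (2,1) (2,2) (2,3) (2,4) (2,5) (3,1) (3,2) (3,4) (3,5) (4,1) (4,2) (4,5) (5,0) (5,1) (5,3) (5,4) (5,5)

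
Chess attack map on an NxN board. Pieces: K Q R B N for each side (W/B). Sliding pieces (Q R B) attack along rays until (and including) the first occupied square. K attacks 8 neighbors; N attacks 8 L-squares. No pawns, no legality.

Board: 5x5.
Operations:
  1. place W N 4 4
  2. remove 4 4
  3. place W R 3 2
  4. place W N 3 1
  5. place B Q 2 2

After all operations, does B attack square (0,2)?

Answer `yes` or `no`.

Op 1: place WN@(4,4)
Op 2: remove (4,4)
Op 3: place WR@(3,2)
Op 4: place WN@(3,1)
Op 5: place BQ@(2,2)
Per-piece attacks for B:
  BQ@(2,2): attacks (2,3) (2,4) (2,1) (2,0) (3,2) (1,2) (0,2) (3,3) (4,4) (3,1) (1,3) (0,4) (1,1) (0,0) [ray(1,0) blocked at (3,2); ray(1,-1) blocked at (3,1)]
B attacks (0,2): yes

Answer: yes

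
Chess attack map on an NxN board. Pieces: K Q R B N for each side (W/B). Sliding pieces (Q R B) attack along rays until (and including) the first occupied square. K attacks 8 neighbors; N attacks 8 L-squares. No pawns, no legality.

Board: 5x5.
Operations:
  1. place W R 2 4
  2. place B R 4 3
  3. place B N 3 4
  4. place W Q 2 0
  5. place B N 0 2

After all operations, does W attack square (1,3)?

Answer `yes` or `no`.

Op 1: place WR@(2,4)
Op 2: place BR@(4,3)
Op 3: place BN@(3,4)
Op 4: place WQ@(2,0)
Op 5: place BN@(0,2)
Per-piece attacks for W:
  WQ@(2,0): attacks (2,1) (2,2) (2,3) (2,4) (3,0) (4,0) (1,0) (0,0) (3,1) (4,2) (1,1) (0,2) [ray(0,1) blocked at (2,4); ray(-1,1) blocked at (0,2)]
  WR@(2,4): attacks (2,3) (2,2) (2,1) (2,0) (3,4) (1,4) (0,4) [ray(0,-1) blocked at (2,0); ray(1,0) blocked at (3,4)]
W attacks (1,3): no

Answer: no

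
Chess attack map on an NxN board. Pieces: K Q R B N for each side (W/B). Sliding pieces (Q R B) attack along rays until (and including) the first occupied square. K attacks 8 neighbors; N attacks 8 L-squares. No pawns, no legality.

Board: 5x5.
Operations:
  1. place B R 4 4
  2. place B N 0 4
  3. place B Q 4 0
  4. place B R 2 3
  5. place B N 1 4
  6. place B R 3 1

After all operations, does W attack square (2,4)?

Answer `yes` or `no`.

Op 1: place BR@(4,4)
Op 2: place BN@(0,4)
Op 3: place BQ@(4,0)
Op 4: place BR@(2,3)
Op 5: place BN@(1,4)
Op 6: place BR@(3,1)
Per-piece attacks for W:
W attacks (2,4): no

Answer: no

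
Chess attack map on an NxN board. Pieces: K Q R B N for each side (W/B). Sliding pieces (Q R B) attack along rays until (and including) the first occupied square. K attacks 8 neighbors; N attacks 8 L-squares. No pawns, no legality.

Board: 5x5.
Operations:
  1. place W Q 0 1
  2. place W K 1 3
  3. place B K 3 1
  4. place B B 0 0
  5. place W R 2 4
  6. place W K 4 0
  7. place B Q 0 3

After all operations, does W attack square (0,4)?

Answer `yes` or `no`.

Answer: yes

Derivation:
Op 1: place WQ@(0,1)
Op 2: place WK@(1,3)
Op 3: place BK@(3,1)
Op 4: place BB@(0,0)
Op 5: place WR@(2,4)
Op 6: place WK@(4,0)
Op 7: place BQ@(0,3)
Per-piece attacks for W:
  WQ@(0,1): attacks (0,2) (0,3) (0,0) (1,1) (2,1) (3,1) (1,2) (2,3) (3,4) (1,0) [ray(0,1) blocked at (0,3); ray(0,-1) blocked at (0,0); ray(1,0) blocked at (3,1)]
  WK@(1,3): attacks (1,4) (1,2) (2,3) (0,3) (2,4) (2,2) (0,4) (0,2)
  WR@(2,4): attacks (2,3) (2,2) (2,1) (2,0) (3,4) (4,4) (1,4) (0,4)
  WK@(4,0): attacks (4,1) (3,0) (3,1)
W attacks (0,4): yes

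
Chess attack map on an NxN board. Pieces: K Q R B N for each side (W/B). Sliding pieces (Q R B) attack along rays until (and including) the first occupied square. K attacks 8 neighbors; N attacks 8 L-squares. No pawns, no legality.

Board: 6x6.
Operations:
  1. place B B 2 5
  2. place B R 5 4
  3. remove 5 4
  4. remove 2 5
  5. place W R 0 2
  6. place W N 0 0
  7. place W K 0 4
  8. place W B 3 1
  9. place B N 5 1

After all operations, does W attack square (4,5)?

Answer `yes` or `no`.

Answer: no

Derivation:
Op 1: place BB@(2,5)
Op 2: place BR@(5,4)
Op 3: remove (5,4)
Op 4: remove (2,5)
Op 5: place WR@(0,2)
Op 6: place WN@(0,0)
Op 7: place WK@(0,4)
Op 8: place WB@(3,1)
Op 9: place BN@(5,1)
Per-piece attacks for W:
  WN@(0,0): attacks (1,2) (2,1)
  WR@(0,2): attacks (0,3) (0,4) (0,1) (0,0) (1,2) (2,2) (3,2) (4,2) (5,2) [ray(0,1) blocked at (0,4); ray(0,-1) blocked at (0,0)]
  WK@(0,4): attacks (0,5) (0,3) (1,4) (1,5) (1,3)
  WB@(3,1): attacks (4,2) (5,3) (4,0) (2,2) (1,3) (0,4) (2,0) [ray(-1,1) blocked at (0,4)]
W attacks (4,5): no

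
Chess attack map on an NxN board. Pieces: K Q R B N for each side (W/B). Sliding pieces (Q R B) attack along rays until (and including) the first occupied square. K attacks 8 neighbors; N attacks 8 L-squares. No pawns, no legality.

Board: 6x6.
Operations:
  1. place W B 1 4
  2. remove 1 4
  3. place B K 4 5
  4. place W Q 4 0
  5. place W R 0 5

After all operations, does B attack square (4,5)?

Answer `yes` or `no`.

Answer: no

Derivation:
Op 1: place WB@(1,4)
Op 2: remove (1,4)
Op 3: place BK@(4,5)
Op 4: place WQ@(4,0)
Op 5: place WR@(0,5)
Per-piece attacks for B:
  BK@(4,5): attacks (4,4) (5,5) (3,5) (5,4) (3,4)
B attacks (4,5): no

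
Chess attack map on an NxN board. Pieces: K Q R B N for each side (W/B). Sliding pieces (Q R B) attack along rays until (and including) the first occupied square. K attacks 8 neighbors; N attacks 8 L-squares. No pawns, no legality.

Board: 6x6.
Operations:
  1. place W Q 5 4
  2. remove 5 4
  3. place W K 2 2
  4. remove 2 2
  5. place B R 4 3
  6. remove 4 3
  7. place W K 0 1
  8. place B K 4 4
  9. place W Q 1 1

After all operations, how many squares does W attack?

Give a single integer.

Op 1: place WQ@(5,4)
Op 2: remove (5,4)
Op 3: place WK@(2,2)
Op 4: remove (2,2)
Op 5: place BR@(4,3)
Op 6: remove (4,3)
Op 7: place WK@(0,1)
Op 8: place BK@(4,4)
Op 9: place WQ@(1,1)
Per-piece attacks for W:
  WK@(0,1): attacks (0,2) (0,0) (1,1) (1,2) (1,0)
  WQ@(1,1): attacks (1,2) (1,3) (1,4) (1,5) (1,0) (2,1) (3,1) (4,1) (5,1) (0,1) (2,2) (3,3) (4,4) (2,0) (0,2) (0,0) [ray(-1,0) blocked at (0,1); ray(1,1) blocked at (4,4)]
Union (17 distinct): (0,0) (0,1) (0,2) (1,0) (1,1) (1,2) (1,3) (1,4) (1,5) (2,0) (2,1) (2,2) (3,1) (3,3) (4,1) (4,4) (5,1)

Answer: 17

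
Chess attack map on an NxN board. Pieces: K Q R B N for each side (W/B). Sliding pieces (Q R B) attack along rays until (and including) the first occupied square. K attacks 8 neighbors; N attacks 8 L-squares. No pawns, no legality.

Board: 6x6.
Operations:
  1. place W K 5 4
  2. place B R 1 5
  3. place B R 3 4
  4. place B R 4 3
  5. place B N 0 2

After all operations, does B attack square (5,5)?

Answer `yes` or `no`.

Op 1: place WK@(5,4)
Op 2: place BR@(1,5)
Op 3: place BR@(3,4)
Op 4: place BR@(4,3)
Op 5: place BN@(0,2)
Per-piece attacks for B:
  BN@(0,2): attacks (1,4) (2,3) (1,0) (2,1)
  BR@(1,5): attacks (1,4) (1,3) (1,2) (1,1) (1,0) (2,5) (3,5) (4,5) (5,5) (0,5)
  BR@(3,4): attacks (3,5) (3,3) (3,2) (3,1) (3,0) (4,4) (5,4) (2,4) (1,4) (0,4) [ray(1,0) blocked at (5,4)]
  BR@(4,3): attacks (4,4) (4,5) (4,2) (4,1) (4,0) (5,3) (3,3) (2,3) (1,3) (0,3)
B attacks (5,5): yes

Answer: yes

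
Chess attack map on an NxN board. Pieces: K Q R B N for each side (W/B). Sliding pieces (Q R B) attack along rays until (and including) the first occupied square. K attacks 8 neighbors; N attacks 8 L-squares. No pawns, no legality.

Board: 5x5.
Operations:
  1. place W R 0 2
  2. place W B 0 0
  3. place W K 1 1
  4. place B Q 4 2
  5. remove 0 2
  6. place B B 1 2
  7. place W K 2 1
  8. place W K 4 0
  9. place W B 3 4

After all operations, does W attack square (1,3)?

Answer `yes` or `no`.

Answer: no

Derivation:
Op 1: place WR@(0,2)
Op 2: place WB@(0,0)
Op 3: place WK@(1,1)
Op 4: place BQ@(4,2)
Op 5: remove (0,2)
Op 6: place BB@(1,2)
Op 7: place WK@(2,1)
Op 8: place WK@(4,0)
Op 9: place WB@(3,4)
Per-piece attacks for W:
  WB@(0,0): attacks (1,1) [ray(1,1) blocked at (1,1)]
  WK@(1,1): attacks (1,2) (1,0) (2,1) (0,1) (2,2) (2,0) (0,2) (0,0)
  WK@(2,1): attacks (2,2) (2,0) (3,1) (1,1) (3,2) (3,0) (1,2) (1,0)
  WB@(3,4): attacks (4,3) (2,3) (1,2) [ray(-1,-1) blocked at (1,2)]
  WK@(4,0): attacks (4,1) (3,0) (3,1)
W attacks (1,3): no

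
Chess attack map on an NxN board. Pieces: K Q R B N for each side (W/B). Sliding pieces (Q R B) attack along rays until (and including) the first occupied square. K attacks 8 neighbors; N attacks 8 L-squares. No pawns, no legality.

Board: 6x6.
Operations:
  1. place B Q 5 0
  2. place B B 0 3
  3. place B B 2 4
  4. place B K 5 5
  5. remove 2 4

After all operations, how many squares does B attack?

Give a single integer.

Op 1: place BQ@(5,0)
Op 2: place BB@(0,3)
Op 3: place BB@(2,4)
Op 4: place BK@(5,5)
Op 5: remove (2,4)
Per-piece attacks for B:
  BB@(0,3): attacks (1,4) (2,5) (1,2) (2,1) (3,0)
  BQ@(5,0): attacks (5,1) (5,2) (5,3) (5,4) (5,5) (4,0) (3,0) (2,0) (1,0) (0,0) (4,1) (3,2) (2,3) (1,4) (0,5) [ray(0,1) blocked at (5,5)]
  BK@(5,5): attacks (5,4) (4,5) (4,4)
Union (20 distinct): (0,0) (0,5) (1,0) (1,2) (1,4) (2,0) (2,1) (2,3) (2,5) (3,0) (3,2) (4,0) (4,1) (4,4) (4,5) (5,1) (5,2) (5,3) (5,4) (5,5)

Answer: 20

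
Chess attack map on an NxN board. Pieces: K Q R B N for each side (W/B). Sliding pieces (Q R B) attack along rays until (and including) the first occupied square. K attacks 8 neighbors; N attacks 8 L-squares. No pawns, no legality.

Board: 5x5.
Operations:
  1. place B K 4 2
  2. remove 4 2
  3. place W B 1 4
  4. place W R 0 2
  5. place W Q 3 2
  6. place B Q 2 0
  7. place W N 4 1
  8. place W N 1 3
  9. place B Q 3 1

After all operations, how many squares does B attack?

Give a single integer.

Answer: 17

Derivation:
Op 1: place BK@(4,2)
Op 2: remove (4,2)
Op 3: place WB@(1,4)
Op 4: place WR@(0,2)
Op 5: place WQ@(3,2)
Op 6: place BQ@(2,0)
Op 7: place WN@(4,1)
Op 8: place WN@(1,3)
Op 9: place BQ@(3,1)
Per-piece attacks for B:
  BQ@(2,0): attacks (2,1) (2,2) (2,3) (2,4) (3,0) (4,0) (1,0) (0,0) (3,1) (1,1) (0,2) [ray(1,1) blocked at (3,1); ray(-1,1) blocked at (0,2)]
  BQ@(3,1): attacks (3,2) (3,0) (4,1) (2,1) (1,1) (0,1) (4,2) (4,0) (2,2) (1,3) (2,0) [ray(0,1) blocked at (3,2); ray(1,0) blocked at (4,1); ray(-1,1) blocked at (1,3); ray(-1,-1) blocked at (2,0)]
Union (17 distinct): (0,0) (0,1) (0,2) (1,0) (1,1) (1,3) (2,0) (2,1) (2,2) (2,3) (2,4) (3,0) (3,1) (3,2) (4,0) (4,1) (4,2)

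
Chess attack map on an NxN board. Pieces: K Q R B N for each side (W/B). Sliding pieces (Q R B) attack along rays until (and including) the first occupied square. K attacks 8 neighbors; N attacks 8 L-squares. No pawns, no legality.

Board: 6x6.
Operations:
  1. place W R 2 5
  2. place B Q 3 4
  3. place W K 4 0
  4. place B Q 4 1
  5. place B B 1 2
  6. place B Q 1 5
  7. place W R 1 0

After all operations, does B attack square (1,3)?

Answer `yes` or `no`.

Op 1: place WR@(2,5)
Op 2: place BQ@(3,4)
Op 3: place WK@(4,0)
Op 4: place BQ@(4,1)
Op 5: place BB@(1,2)
Op 6: place BQ@(1,5)
Op 7: place WR@(1,0)
Per-piece attacks for B:
  BB@(1,2): attacks (2,3) (3,4) (2,1) (3,0) (0,3) (0,1) [ray(1,1) blocked at (3,4)]
  BQ@(1,5): attacks (1,4) (1,3) (1,2) (2,5) (0,5) (2,4) (3,3) (4,2) (5,1) (0,4) [ray(0,-1) blocked at (1,2); ray(1,0) blocked at (2,5)]
  BQ@(3,4): attacks (3,5) (3,3) (3,2) (3,1) (3,0) (4,4) (5,4) (2,4) (1,4) (0,4) (4,5) (4,3) (5,2) (2,5) (2,3) (1,2) [ray(-1,1) blocked at (2,5); ray(-1,-1) blocked at (1,2)]
  BQ@(4,1): attacks (4,2) (4,3) (4,4) (4,5) (4,0) (5,1) (3,1) (2,1) (1,1) (0,1) (5,2) (5,0) (3,2) (2,3) (1,4) (0,5) (3,0) [ray(0,-1) blocked at (4,0)]
B attacks (1,3): yes

Answer: yes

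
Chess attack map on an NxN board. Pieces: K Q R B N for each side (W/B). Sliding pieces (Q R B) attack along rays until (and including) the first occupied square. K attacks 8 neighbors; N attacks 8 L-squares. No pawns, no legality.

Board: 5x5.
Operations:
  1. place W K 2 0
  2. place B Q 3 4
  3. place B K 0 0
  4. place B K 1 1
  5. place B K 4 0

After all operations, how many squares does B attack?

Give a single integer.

Op 1: place WK@(2,0)
Op 2: place BQ@(3,4)
Op 3: place BK@(0,0)
Op 4: place BK@(1,1)
Op 5: place BK@(4,0)
Per-piece attacks for B:
  BK@(0,0): attacks (0,1) (1,0) (1,1)
  BK@(1,1): attacks (1,2) (1,0) (2,1) (0,1) (2,2) (2,0) (0,2) (0,0)
  BQ@(3,4): attacks (3,3) (3,2) (3,1) (3,0) (4,4) (2,4) (1,4) (0,4) (4,3) (2,3) (1,2) (0,1)
  BK@(4,0): attacks (4,1) (3,0) (3,1)
Union (20 distinct): (0,0) (0,1) (0,2) (0,4) (1,0) (1,1) (1,2) (1,4) (2,0) (2,1) (2,2) (2,3) (2,4) (3,0) (3,1) (3,2) (3,3) (4,1) (4,3) (4,4)

Answer: 20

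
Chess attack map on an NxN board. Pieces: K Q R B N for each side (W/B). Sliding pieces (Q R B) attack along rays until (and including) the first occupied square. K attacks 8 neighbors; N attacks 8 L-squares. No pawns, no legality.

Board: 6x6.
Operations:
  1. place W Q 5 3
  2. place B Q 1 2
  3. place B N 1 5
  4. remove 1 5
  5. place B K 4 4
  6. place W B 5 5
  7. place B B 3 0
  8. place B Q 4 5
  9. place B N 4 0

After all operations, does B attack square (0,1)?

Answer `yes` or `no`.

Answer: yes

Derivation:
Op 1: place WQ@(5,3)
Op 2: place BQ@(1,2)
Op 3: place BN@(1,5)
Op 4: remove (1,5)
Op 5: place BK@(4,4)
Op 6: place WB@(5,5)
Op 7: place BB@(3,0)
Op 8: place BQ@(4,5)
Op 9: place BN@(4,0)
Per-piece attacks for B:
  BQ@(1,2): attacks (1,3) (1,4) (1,5) (1,1) (1,0) (2,2) (3,2) (4,2) (5,2) (0,2) (2,3) (3,4) (4,5) (2,1) (3,0) (0,3) (0,1) [ray(1,1) blocked at (4,5); ray(1,-1) blocked at (3,0)]
  BB@(3,0): attacks (4,1) (5,2) (2,1) (1,2) [ray(-1,1) blocked at (1,2)]
  BN@(4,0): attacks (5,2) (3,2) (2,1)
  BK@(4,4): attacks (4,5) (4,3) (5,4) (3,4) (5,5) (5,3) (3,5) (3,3)
  BQ@(4,5): attacks (4,4) (5,5) (3,5) (2,5) (1,5) (0,5) (5,4) (3,4) (2,3) (1,2) [ray(0,-1) blocked at (4,4); ray(1,0) blocked at (5,5); ray(-1,-1) blocked at (1,2)]
B attacks (0,1): yes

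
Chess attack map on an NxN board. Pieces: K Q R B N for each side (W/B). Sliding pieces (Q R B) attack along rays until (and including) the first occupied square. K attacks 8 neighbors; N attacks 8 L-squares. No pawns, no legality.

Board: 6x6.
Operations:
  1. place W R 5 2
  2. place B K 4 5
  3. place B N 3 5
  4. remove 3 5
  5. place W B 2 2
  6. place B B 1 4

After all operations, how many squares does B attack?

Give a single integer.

Op 1: place WR@(5,2)
Op 2: place BK@(4,5)
Op 3: place BN@(3,5)
Op 4: remove (3,5)
Op 5: place WB@(2,2)
Op 6: place BB@(1,4)
Per-piece attacks for B:
  BB@(1,4): attacks (2,5) (2,3) (3,2) (4,1) (5,0) (0,5) (0,3)
  BK@(4,5): attacks (4,4) (5,5) (3,5) (5,4) (3,4)
Union (12 distinct): (0,3) (0,5) (2,3) (2,5) (3,2) (3,4) (3,5) (4,1) (4,4) (5,0) (5,4) (5,5)

Answer: 12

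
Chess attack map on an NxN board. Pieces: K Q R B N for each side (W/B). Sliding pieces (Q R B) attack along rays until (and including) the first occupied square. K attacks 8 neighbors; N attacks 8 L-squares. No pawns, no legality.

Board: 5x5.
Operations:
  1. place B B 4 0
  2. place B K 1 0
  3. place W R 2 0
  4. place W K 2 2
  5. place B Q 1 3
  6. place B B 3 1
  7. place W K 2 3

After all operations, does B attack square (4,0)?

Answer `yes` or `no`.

Op 1: place BB@(4,0)
Op 2: place BK@(1,0)
Op 3: place WR@(2,0)
Op 4: place WK@(2,2)
Op 5: place BQ@(1,3)
Op 6: place BB@(3,1)
Op 7: place WK@(2,3)
Per-piece attacks for B:
  BK@(1,0): attacks (1,1) (2,0) (0,0) (2,1) (0,1)
  BQ@(1,3): attacks (1,4) (1,2) (1,1) (1,0) (2,3) (0,3) (2,4) (2,2) (0,4) (0,2) [ray(0,-1) blocked at (1,0); ray(1,0) blocked at (2,3); ray(1,-1) blocked at (2,2)]
  BB@(3,1): attacks (4,2) (4,0) (2,2) (2,0) [ray(1,-1) blocked at (4,0); ray(-1,1) blocked at (2,2); ray(-1,-1) blocked at (2,0)]
  BB@(4,0): attacks (3,1) [ray(-1,1) blocked at (3,1)]
B attacks (4,0): yes

Answer: yes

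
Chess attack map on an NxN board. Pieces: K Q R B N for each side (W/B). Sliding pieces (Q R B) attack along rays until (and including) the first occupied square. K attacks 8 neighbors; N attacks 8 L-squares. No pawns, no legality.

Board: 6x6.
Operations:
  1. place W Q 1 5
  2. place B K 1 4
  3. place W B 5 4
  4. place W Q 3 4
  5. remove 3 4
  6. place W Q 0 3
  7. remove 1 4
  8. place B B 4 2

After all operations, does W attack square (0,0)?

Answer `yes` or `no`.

Op 1: place WQ@(1,5)
Op 2: place BK@(1,4)
Op 3: place WB@(5,4)
Op 4: place WQ@(3,4)
Op 5: remove (3,4)
Op 6: place WQ@(0,3)
Op 7: remove (1,4)
Op 8: place BB@(4,2)
Per-piece attacks for W:
  WQ@(0,3): attacks (0,4) (0,5) (0,2) (0,1) (0,0) (1,3) (2,3) (3,3) (4,3) (5,3) (1,4) (2,5) (1,2) (2,1) (3,0)
  WQ@(1,5): attacks (1,4) (1,3) (1,2) (1,1) (1,0) (2,5) (3,5) (4,5) (5,5) (0,5) (2,4) (3,3) (4,2) (0,4) [ray(1,-1) blocked at (4,2)]
  WB@(5,4): attacks (4,5) (4,3) (3,2) (2,1) (1,0)
W attacks (0,0): yes

Answer: yes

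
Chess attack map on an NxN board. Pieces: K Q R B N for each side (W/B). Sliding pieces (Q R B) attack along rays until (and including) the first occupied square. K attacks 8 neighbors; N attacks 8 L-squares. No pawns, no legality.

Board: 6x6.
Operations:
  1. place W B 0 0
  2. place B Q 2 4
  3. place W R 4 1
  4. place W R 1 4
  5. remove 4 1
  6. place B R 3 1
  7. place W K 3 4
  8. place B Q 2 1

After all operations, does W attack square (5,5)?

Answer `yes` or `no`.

Op 1: place WB@(0,0)
Op 2: place BQ@(2,4)
Op 3: place WR@(4,1)
Op 4: place WR@(1,4)
Op 5: remove (4,1)
Op 6: place BR@(3,1)
Op 7: place WK@(3,4)
Op 8: place BQ@(2,1)
Per-piece attacks for W:
  WB@(0,0): attacks (1,1) (2,2) (3,3) (4,4) (5,5)
  WR@(1,4): attacks (1,5) (1,3) (1,2) (1,1) (1,0) (2,4) (0,4) [ray(1,0) blocked at (2,4)]
  WK@(3,4): attacks (3,5) (3,3) (4,4) (2,4) (4,5) (4,3) (2,5) (2,3)
W attacks (5,5): yes

Answer: yes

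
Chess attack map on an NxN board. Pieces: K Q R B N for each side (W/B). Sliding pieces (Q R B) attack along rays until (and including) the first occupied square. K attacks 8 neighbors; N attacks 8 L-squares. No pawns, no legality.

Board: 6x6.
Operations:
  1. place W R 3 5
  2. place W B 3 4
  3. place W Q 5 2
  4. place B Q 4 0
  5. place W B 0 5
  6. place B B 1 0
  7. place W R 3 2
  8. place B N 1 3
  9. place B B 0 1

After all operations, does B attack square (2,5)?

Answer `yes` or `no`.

Answer: yes

Derivation:
Op 1: place WR@(3,5)
Op 2: place WB@(3,4)
Op 3: place WQ@(5,2)
Op 4: place BQ@(4,0)
Op 5: place WB@(0,5)
Op 6: place BB@(1,0)
Op 7: place WR@(3,2)
Op 8: place BN@(1,3)
Op 9: place BB@(0,1)
Per-piece attacks for B:
  BB@(0,1): attacks (1,2) (2,3) (3,4) (1,0) [ray(1,1) blocked at (3,4); ray(1,-1) blocked at (1,0)]
  BB@(1,0): attacks (2,1) (3,2) (0,1) [ray(1,1) blocked at (3,2); ray(-1,1) blocked at (0,1)]
  BN@(1,3): attacks (2,5) (3,4) (0,5) (2,1) (3,2) (0,1)
  BQ@(4,0): attacks (4,1) (4,2) (4,3) (4,4) (4,5) (5,0) (3,0) (2,0) (1,0) (5,1) (3,1) (2,2) (1,3) [ray(-1,0) blocked at (1,0); ray(-1,1) blocked at (1,3)]
B attacks (2,5): yes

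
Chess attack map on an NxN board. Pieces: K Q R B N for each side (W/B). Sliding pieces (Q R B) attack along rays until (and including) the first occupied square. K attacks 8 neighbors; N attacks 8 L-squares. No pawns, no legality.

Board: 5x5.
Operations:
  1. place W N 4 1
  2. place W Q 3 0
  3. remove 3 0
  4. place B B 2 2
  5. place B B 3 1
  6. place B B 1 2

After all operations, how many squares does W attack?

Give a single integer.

Answer: 3

Derivation:
Op 1: place WN@(4,1)
Op 2: place WQ@(3,0)
Op 3: remove (3,0)
Op 4: place BB@(2,2)
Op 5: place BB@(3,1)
Op 6: place BB@(1,2)
Per-piece attacks for W:
  WN@(4,1): attacks (3,3) (2,2) (2,0)
Union (3 distinct): (2,0) (2,2) (3,3)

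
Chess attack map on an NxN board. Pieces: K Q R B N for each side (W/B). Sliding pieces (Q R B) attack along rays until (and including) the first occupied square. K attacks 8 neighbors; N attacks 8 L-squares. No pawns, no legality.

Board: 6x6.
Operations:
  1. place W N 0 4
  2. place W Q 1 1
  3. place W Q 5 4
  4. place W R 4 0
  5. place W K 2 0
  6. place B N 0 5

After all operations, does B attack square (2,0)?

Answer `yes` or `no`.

Op 1: place WN@(0,4)
Op 2: place WQ@(1,1)
Op 3: place WQ@(5,4)
Op 4: place WR@(4,0)
Op 5: place WK@(2,0)
Op 6: place BN@(0,5)
Per-piece attacks for B:
  BN@(0,5): attacks (1,3) (2,4)
B attacks (2,0): no

Answer: no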